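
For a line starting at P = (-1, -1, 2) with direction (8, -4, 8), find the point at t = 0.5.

P(t) = P + t·d
  = (-1 + 8·0.5, -1 + (-4)·0.5, 2 + 8·0.5)
  = (-1 + 4, -1 - 2, 2 + 4)
  = (3, -3, 6)

(3, -3, 6)


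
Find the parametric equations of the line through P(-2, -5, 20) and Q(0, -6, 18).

Direction vector d = Q - P = (0 + 2, -6 + 5, 18 - 20) = (2, -1, -2)
Parametric form r = P + t·d:
x = -2 + 2t, y = -5 - t, z = 20 - 2t

x = -2 + 2t, y = -5 - t, z = 20 - 2t


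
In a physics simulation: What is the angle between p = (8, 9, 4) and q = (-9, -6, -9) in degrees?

p·q = 8·(-9) + 9·(-6) + 4·(-9) = -72 - 54 - 36 = -162
|p| = √(8² + 9² + 4²) = √161 ≈ 12.69
|q| = √((-9)² + (-6)² + (-9)²) = √198 ≈ 14.07
cos θ = (p·q)/(|p||q|) = -162/(12.69·14.07) ≈ -0.9073
θ = arccos(-0.9073) ≈ 155.1°

155.1°


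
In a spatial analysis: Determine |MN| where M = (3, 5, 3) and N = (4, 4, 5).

d = √[(x₂-x₁)² + (y₂-y₁)² + (z₂-z₁)²]
  = √[1² + (-1)² + 2²]
  = √[1 + 1 + 4]
  = √6
  ≈ 2.449

2.449


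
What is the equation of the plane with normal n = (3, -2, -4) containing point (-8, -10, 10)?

The plane through P with normal n = (a, b, c) satisfies n·(r - P) = 0,
i.e. ax + by + cz = a·x₀ + b·y₀ + c·z₀.
d = 3·(-8) + (-2)·(-10) + (-4)·10
  = -24 + 20 - 40
  = -44
Equation: 3x - 2y - 4z = -44

3x - 2y - 4z = -44


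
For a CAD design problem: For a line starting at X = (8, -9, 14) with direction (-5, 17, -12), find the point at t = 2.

P(t) = X + t·d
  = (8 + (-5)·2, -9 + 17·2, 14 + (-12)·2)
  = (8 - 10, -9 + 34, 14 - 24)
  = (-2, 25, -10)

(-2, 25, -10)


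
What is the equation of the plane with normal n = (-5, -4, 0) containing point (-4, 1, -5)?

The plane through P with normal n = (a, b, c) satisfies n·(r - P) = 0,
i.e. ax + by + cz = a·x₀ + b·y₀ + c·z₀.
d = (-5)·(-4) + (-4)·1 + 0·(-5)
  = 20 - 4 + 0
  = 16
Equation: -5x - 4y = 16

-5x - 4y = 16


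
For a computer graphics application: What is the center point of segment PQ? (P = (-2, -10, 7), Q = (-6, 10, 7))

M = ((x₁+x₂)/2, (y₁+y₂)/2, (z₁+z₂)/2)
  = ((-2 - 6)/2, (-10 + 10)/2, (7 + 7)/2)
  = (-8/2, 0/2, 14/2)
  = (-4, 0, 7)

(-4, 0, 7)


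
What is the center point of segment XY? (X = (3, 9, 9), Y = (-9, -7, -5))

M = ((x₁+x₂)/2, (y₁+y₂)/2, (z₁+z₂)/2)
  = ((3 - 9)/2, (9 - 7)/2, (9 - 5)/2)
  = (-6/2, 2/2, 4/2)
  = (-3, 1, 2)

(-3, 1, 2)


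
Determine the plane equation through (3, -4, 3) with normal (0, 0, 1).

The plane through P with normal n = (a, b, c) satisfies n·(r - P) = 0,
i.e. ax + by + cz = a·x₀ + b·y₀ + c·z₀.
d = 0·3 + 0·(-4) + 1·3
  = 0 + 0 + 3
  = 3
Equation: z = 3

z = 3


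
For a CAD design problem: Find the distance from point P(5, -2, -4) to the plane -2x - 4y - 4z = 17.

distance = |a·x₀ + b·y₀ + c·z₀ - d| / √(a² + b² + c²)
  = |(-2)·5 + (-4)·(-2) + (-4)·(-4) - 17| / √((-2)² + (-4)² + (-4)²)
  = |-10 + 8 + 16 - 17| / √(4 + 16 + 16)
  = |-3| / √36
  = 3 / 6
  ≈ 0.5

0.5


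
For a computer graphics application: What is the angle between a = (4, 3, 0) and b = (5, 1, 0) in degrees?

a·b = 4·5 + 3·1 + 0·0 = 20 + 3 + 0 = 23
|a| = √(4² + 3² + 0²) = √25 ≈ 5
|b| = √(5² + 1² + 0²) = √26 ≈ 5.099
cos θ = (a·b)/(|a||b|) = 23/(5·5.099) ≈ 0.9021
θ = arccos(0.9021) ≈ 25.56°

25.56°


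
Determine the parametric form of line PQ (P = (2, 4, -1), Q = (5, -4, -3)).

Direction vector d = Q - P = (5 - 2, -4 - 4, -3 + 1) = (3, -8, -2)
Parametric form r = P + t·d:
x = 2 + 3t, y = 4 - 8t, z = -1 - 2t

x = 2 + 3t, y = 4 - 8t, z = -1 - 2t


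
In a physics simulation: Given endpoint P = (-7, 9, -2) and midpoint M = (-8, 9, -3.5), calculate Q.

Q = 2M - P
  = (2·(-8) - (-7), 2·9 - 9, 2·(-3.5) - (-2))
  = (-16 + 7, 18 - 9, -7 + 2)
  = (-9, 9, -5)

(-9, 9, -5)


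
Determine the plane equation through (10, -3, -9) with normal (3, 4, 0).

The plane through P with normal n = (a, b, c) satisfies n·(r - P) = 0,
i.e. ax + by + cz = a·x₀ + b·y₀ + c·z₀.
d = 3·10 + 4·(-3) + 0·(-9)
  = 30 - 12 + 0
  = 18
Equation: 3x + 4y = 18

3x + 4y = 18


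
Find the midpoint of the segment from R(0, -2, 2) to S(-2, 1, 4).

M = ((x₁+x₂)/2, (y₁+y₂)/2, (z₁+z₂)/2)
  = ((0 - 2)/2, (-2 + 1)/2, (2 + 4)/2)
  = (-2/2, -1/2, 6/2)
  = (-1, -0.5, 3)

(-1, -0.5, 3)


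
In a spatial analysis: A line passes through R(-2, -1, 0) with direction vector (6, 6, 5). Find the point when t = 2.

P(t) = R + t·d
  = (-2 + 6·2, -1 + 6·2, 0 + 5·2)
  = (-2 + 12, -1 + 12, 0 + 10)
  = (10, 11, 10)

(10, 11, 10)


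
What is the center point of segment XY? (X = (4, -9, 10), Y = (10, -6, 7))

M = ((x₁+x₂)/2, (y₁+y₂)/2, (z₁+z₂)/2)
  = ((4 + 10)/2, (-9 - 6)/2, (10 + 7)/2)
  = (14/2, -15/2, 17/2)
  = (7, -7.5, 8.5)

(7, -7.5, 8.5)


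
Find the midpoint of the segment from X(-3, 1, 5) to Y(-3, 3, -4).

M = ((x₁+x₂)/2, (y₁+y₂)/2, (z₁+z₂)/2)
  = ((-3 - 3)/2, (1 + 3)/2, (5 - 4)/2)
  = (-6/2, 4/2, 1/2)
  = (-3, 2, 0.5)

(-3, 2, 0.5)


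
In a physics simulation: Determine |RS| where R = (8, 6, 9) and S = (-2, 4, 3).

d = √[(x₂-x₁)² + (y₂-y₁)² + (z₂-z₁)²]
  = √[(-10)² + (-2)² + (-6)²]
  = √[100 + 4 + 36]
  = √140
  ≈ 11.83

11.83


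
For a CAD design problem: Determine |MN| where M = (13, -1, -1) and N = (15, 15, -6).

d = √[(x₂-x₁)² + (y₂-y₁)² + (z₂-z₁)²]
  = √[2² + 16² + (-5)²]
  = √[4 + 256 + 25]
  = √285
  ≈ 16.88

16.88


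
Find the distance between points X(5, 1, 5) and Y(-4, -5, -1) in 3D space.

d = √[(x₂-x₁)² + (y₂-y₁)² + (z₂-z₁)²]
  = √[(-9)² + (-6)² + (-6)²]
  = √[81 + 36 + 36]
  = √153
  ≈ 12.37

12.37


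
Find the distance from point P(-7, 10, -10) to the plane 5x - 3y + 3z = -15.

distance = |a·x₀ + b·y₀ + c·z₀ - d| / √(a² + b² + c²)
  = |5·(-7) + (-3)·10 + 3·(-10) - (-15)| / √(5² + (-3)² + 3²)
  = |-35 - 30 - 30 + 15| / √(25 + 9 + 9)
  = |-80| / √43
  = 80 / 6.557
  ≈ 12.2

12.2


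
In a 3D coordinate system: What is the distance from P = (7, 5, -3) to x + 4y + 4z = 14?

distance = |a·x₀ + b·y₀ + c·z₀ - d| / √(a² + b² + c²)
  = |1·7 + 4·5 + 4·(-3) - 14| / √(1² + 4² + 4²)
  = |7 + 20 - 12 - 14| / √(1 + 16 + 16)
  = |1| / √33
  = 1 / 5.745
  ≈ 0.1741

0.1741


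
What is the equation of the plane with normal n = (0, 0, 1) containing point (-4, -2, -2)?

The plane through P with normal n = (a, b, c) satisfies n·(r - P) = 0,
i.e. ax + by + cz = a·x₀ + b·y₀ + c·z₀.
d = 0·(-4) + 0·(-2) + 1·(-2)
  = 0 + 0 - 2
  = -2
Equation: z = -2

z = -2


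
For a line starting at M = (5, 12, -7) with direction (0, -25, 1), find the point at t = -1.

P(t) = M + t·d
  = (5 + 0·(-1), 12 + (-25)·(-1), -7 + 1·(-1))
  = (5 + 0, 12 + 25, -7 - 1)
  = (5, 37, -8)

(5, 37, -8)


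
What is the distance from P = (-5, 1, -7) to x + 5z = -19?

distance = |a·x₀ + b·y₀ + c·z₀ - d| / √(a² + b² + c²)
  = |1·(-5) + 0·1 + 5·(-7) - (-19)| / √(1² + 0² + 5²)
  = |-5 + 0 - 35 + 19| / √(1 + 0 + 25)
  = |-21| / √26
  = 21 / 5.099
  ≈ 4.118

4.118


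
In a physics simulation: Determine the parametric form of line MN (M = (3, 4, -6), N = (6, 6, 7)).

Direction vector d = N - M = (6 - 3, 6 - 4, 7 + 6) = (3, 2, 13)
Parametric form r = M + t·d:
x = 3 + 3t, y = 4 + 2t, z = -6 + 13t

x = 3 + 3t, y = 4 + 2t, z = -6 + 13t


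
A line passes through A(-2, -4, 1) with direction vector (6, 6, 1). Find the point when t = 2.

P(t) = A + t·d
  = (-2 + 6·2, -4 + 6·2, 1 + 1·2)
  = (-2 + 12, -4 + 12, 1 + 2)
  = (10, 8, 3)

(10, 8, 3)


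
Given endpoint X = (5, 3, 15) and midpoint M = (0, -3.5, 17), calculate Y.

Y = 2M - X
  = (2·0 - 5, 2·(-3.5) - 3, 2·17 - 15)
  = (0 - 5, -7 - 3, 34 - 15)
  = (-5, -10, 19)

(-5, -10, 19)


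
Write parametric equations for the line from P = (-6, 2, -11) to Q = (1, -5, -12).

Direction vector d = Q - P = (1 + 6, -5 - 2, -12 + 11) = (7, -7, -1)
Parametric form r = P + t·d:
x = -6 + 7t, y = 2 - 7t, z = -11 - t

x = -6 + 7t, y = 2 - 7t, z = -11 - t


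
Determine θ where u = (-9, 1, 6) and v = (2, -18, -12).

u·v = (-9)·2 + 1·(-18) + 6·(-12) = -18 - 18 - 72 = -108
|u| = √((-9)² + 1² + 6²) = √118 ≈ 10.86
|v| = √(2² + (-18)² + (-12)²) = √472 ≈ 21.73
cos θ = (u·v)/(|u||v|) = -108/(10.86·21.73) ≈ -0.4576
θ = arccos(-0.4576) ≈ 117.2°

117.2°


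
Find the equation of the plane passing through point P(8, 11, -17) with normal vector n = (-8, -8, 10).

The plane through P with normal n = (a, b, c) satisfies n·(r - P) = 0,
i.e. ax + by + cz = a·x₀ + b·y₀ + c·z₀.
d = (-8)·8 + (-8)·11 + 10·(-17)
  = -64 - 88 - 170
  = -322
Equation: -8x - 8y + 10z = -322

-8x - 8y + 10z = -322


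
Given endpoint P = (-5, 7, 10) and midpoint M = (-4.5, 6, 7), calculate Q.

Q = 2M - P
  = (2·(-4.5) - (-5), 2·6 - 7, 2·7 - 10)
  = (-9 + 5, 12 - 7, 14 - 10)
  = (-4, 5, 4)

(-4, 5, 4)


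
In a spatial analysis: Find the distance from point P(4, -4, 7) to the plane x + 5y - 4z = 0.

distance = |a·x₀ + b·y₀ + c·z₀ - d| / √(a² + b² + c²)
  = |1·4 + 5·(-4) + (-4)·7 - 0| / √(1² + 5² + (-4)²)
  = |4 - 20 - 28 + 0| / √(1 + 25 + 16)
  = |-44| / √42
  = 44 / 6.481
  ≈ 6.789

6.789


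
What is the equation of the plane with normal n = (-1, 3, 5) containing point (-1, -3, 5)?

The plane through P with normal n = (a, b, c) satisfies n·(r - P) = 0,
i.e. ax + by + cz = a·x₀ + b·y₀ + c·z₀.
d = (-1)·(-1) + 3·(-3) + 5·5
  = 1 - 9 + 25
  = 17
Equation: -x + 3y + 5z = 17

-x + 3y + 5z = 17


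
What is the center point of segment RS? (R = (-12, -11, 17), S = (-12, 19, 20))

M = ((x₁+x₂)/2, (y₁+y₂)/2, (z₁+z₂)/2)
  = ((-12 - 12)/2, (-11 + 19)/2, (17 + 20)/2)
  = (-24/2, 8/2, 37/2)
  = (-12, 4, 18.5)

(-12, 4, 18.5)


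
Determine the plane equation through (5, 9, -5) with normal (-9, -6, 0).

The plane through P with normal n = (a, b, c) satisfies n·(r - P) = 0,
i.e. ax + by + cz = a·x₀ + b·y₀ + c·z₀.
d = (-9)·5 + (-6)·9 + 0·(-5)
  = -45 - 54 + 0
  = -99
Equation: -9x - 6y = -99

-9x - 6y = -99


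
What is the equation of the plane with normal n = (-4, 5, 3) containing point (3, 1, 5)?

The plane through P with normal n = (a, b, c) satisfies n·(r - P) = 0,
i.e. ax + by + cz = a·x₀ + b·y₀ + c·z₀.
d = (-4)·3 + 5·1 + 3·5
  = -12 + 5 + 15
  = 8
Equation: -4x + 5y + 3z = 8

-4x + 5y + 3z = 8


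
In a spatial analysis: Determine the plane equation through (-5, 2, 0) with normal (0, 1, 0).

The plane through P with normal n = (a, b, c) satisfies n·(r - P) = 0,
i.e. ax + by + cz = a·x₀ + b·y₀ + c·z₀.
d = 0·(-5) + 1·2 + 0·0
  = 0 + 2 + 0
  = 2
Equation: y = 2

y = 2


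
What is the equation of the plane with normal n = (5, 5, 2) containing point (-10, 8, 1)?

The plane through P with normal n = (a, b, c) satisfies n·(r - P) = 0,
i.e. ax + by + cz = a·x₀ + b·y₀ + c·z₀.
d = 5·(-10) + 5·8 + 2·1
  = -50 + 40 + 2
  = -8
Equation: 5x + 5y + 2z = -8

5x + 5y + 2z = -8


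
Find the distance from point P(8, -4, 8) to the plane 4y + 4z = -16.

distance = |a·x₀ + b·y₀ + c·z₀ - d| / √(a² + b² + c²)
  = |0·8 + 4·(-4) + 4·8 - (-16)| / √(0² + 4² + 4²)
  = |0 - 16 + 32 + 16| / √(0 + 16 + 16)
  = |32| / √32
  = 32 / 5.657
  ≈ 5.657

5.657


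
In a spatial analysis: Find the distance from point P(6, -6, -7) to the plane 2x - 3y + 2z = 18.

distance = |a·x₀ + b·y₀ + c·z₀ - d| / √(a² + b² + c²)
  = |2·6 + (-3)·(-6) + 2·(-7) - 18| / √(2² + (-3)² + 2²)
  = |12 + 18 - 14 - 18| / √(4 + 9 + 4)
  = |-2| / √17
  = 2 / 4.123
  ≈ 0.4851

0.4851


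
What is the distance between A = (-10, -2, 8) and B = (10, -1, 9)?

d = √[(x₂-x₁)² + (y₂-y₁)² + (z₂-z₁)²]
  = √[20² + 1² + 1²]
  = √[400 + 1 + 1]
  = √402
  ≈ 20.05

20.05


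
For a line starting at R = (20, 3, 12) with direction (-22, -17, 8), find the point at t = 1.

P(t) = R + t·d
  = (20 + (-22)·1, 3 + (-17)·1, 12 + 8·1)
  = (20 - 22, 3 - 17, 12 + 8)
  = (-2, -14, 20)

(-2, -14, 20)


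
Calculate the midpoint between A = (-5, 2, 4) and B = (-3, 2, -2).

M = ((x₁+x₂)/2, (y₁+y₂)/2, (z₁+z₂)/2)
  = ((-5 - 3)/2, (2 + 2)/2, (4 - 2)/2)
  = (-8/2, 4/2, 2/2)
  = (-4, 2, 1)

(-4, 2, 1)


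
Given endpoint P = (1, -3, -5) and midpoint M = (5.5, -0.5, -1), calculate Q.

Q = 2M - P
  = (2·5.5 - 1, 2·(-0.5) - (-3), 2·(-1) - (-5))
  = (11 - 1, -1 + 3, -2 + 5)
  = (10, 2, 3)

(10, 2, 3)


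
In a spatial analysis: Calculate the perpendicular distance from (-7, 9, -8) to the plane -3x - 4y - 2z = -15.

distance = |a·x₀ + b·y₀ + c·z₀ - d| / √(a² + b² + c²)
  = |(-3)·(-7) + (-4)·9 + (-2)·(-8) - (-15)| / √((-3)² + (-4)² + (-2)²)
  = |21 - 36 + 16 + 15| / √(9 + 16 + 4)
  = |16| / √29
  = 16 / 5.385
  ≈ 2.971

2.971


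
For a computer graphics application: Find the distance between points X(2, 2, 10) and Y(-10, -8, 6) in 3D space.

d = √[(x₂-x₁)² + (y₂-y₁)² + (z₂-z₁)²]
  = √[(-12)² + (-10)² + (-4)²]
  = √[144 + 100 + 16]
  = √260
  ≈ 16.12

16.12


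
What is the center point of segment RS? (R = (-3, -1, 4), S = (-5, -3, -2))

M = ((x₁+x₂)/2, (y₁+y₂)/2, (z₁+z₂)/2)
  = ((-3 - 5)/2, (-1 - 3)/2, (4 - 2)/2)
  = (-8/2, -4/2, 2/2)
  = (-4, -2, 1)

(-4, -2, 1)


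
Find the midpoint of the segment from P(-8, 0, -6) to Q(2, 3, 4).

M = ((x₁+x₂)/2, (y₁+y₂)/2, (z₁+z₂)/2)
  = ((-8 + 2)/2, (0 + 3)/2, (-6 + 4)/2)
  = (-6/2, 3/2, -2/2)
  = (-3, 1.5, -1)

(-3, 1.5, -1)


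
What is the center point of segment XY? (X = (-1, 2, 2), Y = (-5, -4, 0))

M = ((x₁+x₂)/2, (y₁+y₂)/2, (z₁+z₂)/2)
  = ((-1 - 5)/2, (2 - 4)/2, (2 + 0)/2)
  = (-6/2, -2/2, 2/2)
  = (-3, -1, 1)

(-3, -1, 1)


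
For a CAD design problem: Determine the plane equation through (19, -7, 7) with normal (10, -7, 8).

The plane through P with normal n = (a, b, c) satisfies n·(r - P) = 0,
i.e. ax + by + cz = a·x₀ + b·y₀ + c·z₀.
d = 10·19 + (-7)·(-7) + 8·7
  = 190 + 49 + 56
  = 295
Equation: 10x - 7y + 8z = 295

10x - 7y + 8z = 295


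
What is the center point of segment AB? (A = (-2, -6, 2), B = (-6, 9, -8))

M = ((x₁+x₂)/2, (y₁+y₂)/2, (z₁+z₂)/2)
  = ((-2 - 6)/2, (-6 + 9)/2, (2 - 8)/2)
  = (-8/2, 3/2, -6/2)
  = (-4, 1.5, -3)

(-4, 1.5, -3)


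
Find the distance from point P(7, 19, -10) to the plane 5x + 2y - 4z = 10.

distance = |a·x₀ + b·y₀ + c·z₀ - d| / √(a² + b² + c²)
  = |5·7 + 2·19 + (-4)·(-10) - 10| / √(5² + 2² + (-4)²)
  = |35 + 38 + 40 - 10| / √(25 + 4 + 16)
  = |103| / √45
  = 103 / 6.708
  ≈ 15.35

15.35


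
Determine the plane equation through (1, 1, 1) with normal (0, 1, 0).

The plane through P with normal n = (a, b, c) satisfies n·(r - P) = 0,
i.e. ax + by + cz = a·x₀ + b·y₀ + c·z₀.
d = 0·1 + 1·1 + 0·1
  = 0 + 1 + 0
  = 1
Equation: y = 1

y = 1


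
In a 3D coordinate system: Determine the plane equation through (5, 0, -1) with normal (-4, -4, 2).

The plane through P with normal n = (a, b, c) satisfies n·(r - P) = 0,
i.e. ax + by + cz = a·x₀ + b·y₀ + c·z₀.
d = (-4)·5 + (-4)·0 + 2·(-1)
  = -20 + 0 - 2
  = -22
Equation: -4x - 4y + 2z = -22

-4x - 4y + 2z = -22


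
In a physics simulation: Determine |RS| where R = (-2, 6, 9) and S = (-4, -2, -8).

d = √[(x₂-x₁)² + (y₂-y₁)² + (z₂-z₁)²]
  = √[(-2)² + (-8)² + (-17)²]
  = √[4 + 64 + 289]
  = √357
  ≈ 18.89

18.89


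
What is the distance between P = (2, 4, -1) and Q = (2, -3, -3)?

d = √[(x₂-x₁)² + (y₂-y₁)² + (z₂-z₁)²]
  = √[0² + (-7)² + (-2)²]
  = √[0 + 49 + 4]
  = √53
  ≈ 7.28

7.28


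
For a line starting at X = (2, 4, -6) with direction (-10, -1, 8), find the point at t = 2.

P(t) = X + t·d
  = (2 + (-10)·2, 4 + (-1)·2, -6 + 8·2)
  = (2 - 20, 4 - 2, -6 + 16)
  = (-18, 2, 10)

(-18, 2, 10)


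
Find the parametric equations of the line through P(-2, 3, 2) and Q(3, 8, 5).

Direction vector d = Q - P = (3 + 2, 8 - 3, 5 - 2) = (5, 5, 3)
Parametric form r = P + t·d:
x = -2 + 5t, y = 3 + 5t, z = 2 + 3t

x = -2 + 5t, y = 3 + 5t, z = 2 + 3t


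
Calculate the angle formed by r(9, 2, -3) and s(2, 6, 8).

r·s = 9·2 + 2·6 + (-3)·8 = 18 + 12 - 24 = 6
|r| = √(9² + 2² + (-3)²) = √94 ≈ 9.695
|s| = √(2² + 6² + 8²) = √104 ≈ 10.2
cos θ = (r·s)/(|r||s|) = 6/(9.695·10.2) ≈ 0.06068
θ = arccos(0.06068) ≈ 86.52°

86.52°


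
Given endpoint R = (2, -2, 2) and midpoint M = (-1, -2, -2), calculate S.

S = 2M - R
  = (2·(-1) - 2, 2·(-2) - (-2), 2·(-2) - 2)
  = (-2 - 2, -4 + 2, -4 - 2)
  = (-4, -2, -6)

(-4, -2, -6)


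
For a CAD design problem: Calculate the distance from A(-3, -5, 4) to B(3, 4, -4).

d = √[(x₂-x₁)² + (y₂-y₁)² + (z₂-z₁)²]
  = √[6² + 9² + (-8)²]
  = √[36 + 81 + 64]
  = √181
  ≈ 13.45

13.45


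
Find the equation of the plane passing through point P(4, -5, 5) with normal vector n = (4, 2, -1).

The plane through P with normal n = (a, b, c) satisfies n·(r - P) = 0,
i.e. ax + by + cz = a·x₀ + b·y₀ + c·z₀.
d = 4·4 + 2·(-5) + (-1)·5
  = 16 - 10 - 5
  = 1
Equation: 4x + 2y - z = 1

4x + 2y - z = 1


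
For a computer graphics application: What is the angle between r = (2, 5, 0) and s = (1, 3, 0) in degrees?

r·s = 2·1 + 5·3 + 0·0 = 2 + 15 + 0 = 17
|r| = √(2² + 5² + 0²) = √29 ≈ 5.385
|s| = √(1² + 3² + 0²) = √10 ≈ 3.162
cos θ = (r·s)/(|r||s|) = 17/(5.385·3.162) ≈ 0.9983
θ = arccos(0.9983) ≈ 3.366°

3.366°


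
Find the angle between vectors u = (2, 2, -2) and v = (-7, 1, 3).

u·v = 2·(-7) + 2·1 + (-2)·3 = -14 + 2 - 6 = -18
|u| = √(2² + 2² + (-2)²) = √12 ≈ 3.464
|v| = √((-7)² + 1² + 3²) = √59 ≈ 7.681
cos θ = (u·v)/(|u||v|) = -18/(3.464·7.681) ≈ -0.6765
θ = arccos(-0.6765) ≈ 132.6°

132.6°


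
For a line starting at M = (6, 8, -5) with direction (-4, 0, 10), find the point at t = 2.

P(t) = M + t·d
  = (6 + (-4)·2, 8 + 0·2, -5 + 10·2)
  = (6 - 8, 8 + 0, -5 + 20)
  = (-2, 8, 15)

(-2, 8, 15)


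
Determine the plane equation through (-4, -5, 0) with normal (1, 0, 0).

The plane through P with normal n = (a, b, c) satisfies n·(r - P) = 0,
i.e. ax + by + cz = a·x₀ + b·y₀ + c·z₀.
d = 1·(-4) + 0·(-5) + 0·0
  = -4 + 0 + 0
  = -4
Equation: x = -4

x = -4


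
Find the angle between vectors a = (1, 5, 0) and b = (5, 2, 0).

a·b = 1·5 + 5·2 + 0·0 = 5 + 10 + 0 = 15
|a| = √(1² + 5² + 0²) = √26 ≈ 5.099
|b| = √(5² + 2² + 0²) = √29 ≈ 5.385
cos θ = (a·b)/(|a||b|) = 15/(5.099·5.385) ≈ 0.5463
θ = arccos(0.5463) ≈ 56.89°

56.89°


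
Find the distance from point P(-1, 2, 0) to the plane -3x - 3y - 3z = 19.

distance = |a·x₀ + b·y₀ + c·z₀ - d| / √(a² + b² + c²)
  = |(-3)·(-1) + (-3)·2 + (-3)·0 - 19| / √((-3)² + (-3)² + (-3)²)
  = |3 - 6 + 0 - 19| / √(9 + 9 + 9)
  = |-22| / √27
  = 22 / 5.196
  ≈ 4.234

4.234


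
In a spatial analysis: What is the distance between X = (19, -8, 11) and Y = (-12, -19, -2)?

d = √[(x₂-x₁)² + (y₂-y₁)² + (z₂-z₁)²]
  = √[(-31)² + (-11)² + (-13)²]
  = √[961 + 121 + 169]
  = √1251
  ≈ 35.37

35.37


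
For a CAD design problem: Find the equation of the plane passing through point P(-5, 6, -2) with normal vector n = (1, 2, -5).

The plane through P with normal n = (a, b, c) satisfies n·(r - P) = 0,
i.e. ax + by + cz = a·x₀ + b·y₀ + c·z₀.
d = 1·(-5) + 2·6 + (-5)·(-2)
  = -5 + 12 + 10
  = 17
Equation: x + 2y - 5z = 17

x + 2y - 5z = 17


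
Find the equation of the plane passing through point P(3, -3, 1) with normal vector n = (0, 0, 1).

The plane through P with normal n = (a, b, c) satisfies n·(r - P) = 0,
i.e. ax + by + cz = a·x₀ + b·y₀ + c·z₀.
d = 0·3 + 0·(-3) + 1·1
  = 0 + 0 + 1
  = 1
Equation: z = 1

z = 1


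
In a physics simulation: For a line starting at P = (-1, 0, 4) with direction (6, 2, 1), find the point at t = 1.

P(t) = P + t·d
  = (-1 + 6·1, 0 + 2·1, 4 + 1·1)
  = (-1 + 6, 0 + 2, 4 + 1)
  = (5, 2, 5)

(5, 2, 5)


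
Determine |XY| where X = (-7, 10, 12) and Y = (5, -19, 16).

d = √[(x₂-x₁)² + (y₂-y₁)² + (z₂-z₁)²]
  = √[12² + (-29)² + 4²]
  = √[144 + 841 + 16]
  = √1001
  ≈ 31.64

31.64


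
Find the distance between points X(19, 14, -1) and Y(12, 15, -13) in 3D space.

d = √[(x₂-x₁)² + (y₂-y₁)² + (z₂-z₁)²]
  = √[(-7)² + 1² + (-12)²]
  = √[49 + 1 + 144]
  = √194
  ≈ 13.93

13.93


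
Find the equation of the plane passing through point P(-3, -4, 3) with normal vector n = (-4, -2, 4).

The plane through P with normal n = (a, b, c) satisfies n·(r - P) = 0,
i.e. ax + by + cz = a·x₀ + b·y₀ + c·z₀.
d = (-4)·(-3) + (-2)·(-4) + 4·3
  = 12 + 8 + 12
  = 32
Equation: -4x - 2y + 4z = 32

-4x - 2y + 4z = 32


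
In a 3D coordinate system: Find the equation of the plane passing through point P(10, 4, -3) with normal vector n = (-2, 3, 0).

The plane through P with normal n = (a, b, c) satisfies n·(r - P) = 0,
i.e. ax + by + cz = a·x₀ + b·y₀ + c·z₀.
d = (-2)·10 + 3·4 + 0·(-3)
  = -20 + 12 + 0
  = -8
Equation: -2x + 3y = -8

-2x + 3y = -8


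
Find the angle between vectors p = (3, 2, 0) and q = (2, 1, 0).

p·q = 3·2 + 2·1 + 0·0 = 6 + 2 + 0 = 8
|p| = √(3² + 2² + 0²) = √13 ≈ 3.606
|q| = √(2² + 1² + 0²) = √5 ≈ 2.236
cos θ = (p·q)/(|p||q|) = 8/(3.606·2.236) ≈ 0.9923
θ = arccos(0.9923) ≈ 7.125°

7.125°


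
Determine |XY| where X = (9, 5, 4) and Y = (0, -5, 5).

d = √[(x₂-x₁)² + (y₂-y₁)² + (z₂-z₁)²]
  = √[(-9)² + (-10)² + 1²]
  = √[81 + 100 + 1]
  = √182
  ≈ 13.49

13.49


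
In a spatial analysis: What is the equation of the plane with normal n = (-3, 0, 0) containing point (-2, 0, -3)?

The plane through P with normal n = (a, b, c) satisfies n·(r - P) = 0,
i.e. ax + by + cz = a·x₀ + b·y₀ + c·z₀.
d = (-3)·(-2) + 0·0 + 0·(-3)
  = 6 + 0 + 0
  = 6
Equation: -3x = 6

-3x = 6


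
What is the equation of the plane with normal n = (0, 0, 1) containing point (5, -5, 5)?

The plane through P with normal n = (a, b, c) satisfies n·(r - P) = 0,
i.e. ax + by + cz = a·x₀ + b·y₀ + c·z₀.
d = 0·5 + 0·(-5) + 1·5
  = 0 + 0 + 5
  = 5
Equation: z = 5

z = 5


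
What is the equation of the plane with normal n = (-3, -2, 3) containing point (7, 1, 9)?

The plane through P with normal n = (a, b, c) satisfies n·(r - P) = 0,
i.e. ax + by + cz = a·x₀ + b·y₀ + c·z₀.
d = (-3)·7 + (-2)·1 + 3·9
  = -21 - 2 + 27
  = 4
Equation: -3x - 2y + 3z = 4

-3x - 2y + 3z = 4


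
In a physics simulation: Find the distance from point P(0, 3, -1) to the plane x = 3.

distance = |a·x₀ + b·y₀ + c·z₀ - d| / √(a² + b² + c²)
  = |1·0 + 0·3 + 0·(-1) - 3| / √(1² + 0² + 0²)
  = |0 + 0 + 0 - 3| / √(1 + 0 + 0)
  = |-3| / √1
  = 3 / 1
  ≈ 3

3


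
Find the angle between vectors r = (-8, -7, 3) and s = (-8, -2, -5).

r·s = (-8)·(-8) + (-7)·(-2) + 3·(-5) = 64 + 14 - 15 = 63
|r| = √((-8)² + (-7)² + 3²) = √122 ≈ 11.05
|s| = √((-8)² + (-2)² + (-5)²) = √93 ≈ 9.644
cos θ = (r·s)/(|r||s|) = 63/(11.05·9.644) ≈ 0.5915
θ = arccos(0.5915) ≈ 53.74°

53.74°


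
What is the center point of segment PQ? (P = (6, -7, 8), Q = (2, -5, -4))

M = ((x₁+x₂)/2, (y₁+y₂)/2, (z₁+z₂)/2)
  = ((6 + 2)/2, (-7 - 5)/2, (8 - 4)/2)
  = (8/2, -12/2, 4/2)
  = (4, -6, 2)

(4, -6, 2)


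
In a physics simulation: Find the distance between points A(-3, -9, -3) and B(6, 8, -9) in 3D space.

d = √[(x₂-x₁)² + (y₂-y₁)² + (z₂-z₁)²]
  = √[9² + 17² + (-6)²]
  = √[81 + 289 + 36]
  = √406
  ≈ 20.15

20.15


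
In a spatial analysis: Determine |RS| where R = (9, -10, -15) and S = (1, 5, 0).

d = √[(x₂-x₁)² + (y₂-y₁)² + (z₂-z₁)²]
  = √[(-8)² + 15² + 15²]
  = √[64 + 225 + 225]
  = √514
  ≈ 22.67

22.67


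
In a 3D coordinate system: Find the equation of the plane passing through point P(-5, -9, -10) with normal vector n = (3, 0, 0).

The plane through P with normal n = (a, b, c) satisfies n·(r - P) = 0,
i.e. ax + by + cz = a·x₀ + b·y₀ + c·z₀.
d = 3·(-5) + 0·(-9) + 0·(-10)
  = -15 + 0 + 0
  = -15
Equation: 3x = -15

3x = -15


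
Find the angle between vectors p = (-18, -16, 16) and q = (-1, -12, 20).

p·q = (-18)·(-1) + (-16)·(-12) + 16·20 = 18 + 192 + 320 = 530
|p| = √((-18)² + (-16)² + 16²) = √836 ≈ 28.91
|q| = √((-1)² + (-12)² + 20²) = √545 ≈ 23.35
cos θ = (p·q)/(|p||q|) = 530/(28.91·23.35) ≈ 0.7852
θ = arccos(0.7852) ≈ 38.26°

38.26°


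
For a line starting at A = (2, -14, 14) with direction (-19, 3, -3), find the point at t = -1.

P(t) = A + t·d
  = (2 + (-19)·(-1), -14 + 3·(-1), 14 + (-3)·(-1))
  = (2 + 19, -14 - 3, 14 + 3)
  = (21, -17, 17)

(21, -17, 17)


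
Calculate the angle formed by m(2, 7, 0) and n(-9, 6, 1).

m·n = 2·(-9) + 7·6 + 0·1 = -18 + 42 + 0 = 24
|m| = √(2² + 7² + 0²) = √53 ≈ 7.28
|n| = √((-9)² + 6² + 1²) = √118 ≈ 10.86
cos θ = (m·n)/(|m||n|) = 24/(7.28·10.86) ≈ 0.3035
θ = arccos(0.3035) ≈ 72.33°

72.33°


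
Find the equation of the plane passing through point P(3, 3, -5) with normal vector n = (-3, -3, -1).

The plane through P with normal n = (a, b, c) satisfies n·(r - P) = 0,
i.e. ax + by + cz = a·x₀ + b·y₀ + c·z₀.
d = (-3)·3 + (-3)·3 + (-1)·(-5)
  = -9 - 9 + 5
  = -13
Equation: -3x - 3y - z = -13

-3x - 3y - z = -13


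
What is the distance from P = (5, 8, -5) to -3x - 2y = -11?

distance = |a·x₀ + b·y₀ + c·z₀ - d| / √(a² + b² + c²)
  = |(-3)·5 + (-2)·8 + 0·(-5) - (-11)| / √((-3)² + (-2)² + 0²)
  = |-15 - 16 + 0 + 11| / √(9 + 4 + 0)
  = |-20| / √13
  = 20 / 3.606
  ≈ 5.547

5.547


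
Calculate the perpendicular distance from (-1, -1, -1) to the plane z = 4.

distance = |a·x₀ + b·y₀ + c·z₀ - d| / √(a² + b² + c²)
  = |0·(-1) + 0·(-1) + 1·(-1) - 4| / √(0² + 0² + 1²)
  = |0 + 0 - 1 - 4| / √(0 + 0 + 1)
  = |-5| / √1
  = 5 / 1
  ≈ 5

5


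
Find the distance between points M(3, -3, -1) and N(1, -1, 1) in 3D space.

d = √[(x₂-x₁)² + (y₂-y₁)² + (z₂-z₁)²]
  = √[(-2)² + 2² + 2²]
  = √[4 + 4 + 4]
  = √12
  ≈ 3.464

3.464


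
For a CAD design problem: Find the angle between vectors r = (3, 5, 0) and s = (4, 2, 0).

r·s = 3·4 + 5·2 + 0·0 = 12 + 10 + 0 = 22
|r| = √(3² + 5² + 0²) = √34 ≈ 5.831
|s| = √(4² + 2² + 0²) = √20 ≈ 4.472
cos θ = (r·s)/(|r||s|) = 22/(5.831·4.472) ≈ 0.8437
θ = arccos(0.8437) ≈ 32.47°

32.47°


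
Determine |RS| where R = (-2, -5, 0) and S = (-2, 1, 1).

d = √[(x₂-x₁)² + (y₂-y₁)² + (z₂-z₁)²]
  = √[0² + 6² + 1²]
  = √[0 + 36 + 1]
  = √37
  ≈ 6.083

6.083


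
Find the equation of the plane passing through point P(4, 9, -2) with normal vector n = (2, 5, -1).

The plane through P with normal n = (a, b, c) satisfies n·(r - P) = 0,
i.e. ax + by + cz = a·x₀ + b·y₀ + c·z₀.
d = 2·4 + 5·9 + (-1)·(-2)
  = 8 + 45 + 2
  = 55
Equation: 2x + 5y - z = 55

2x + 5y - z = 55


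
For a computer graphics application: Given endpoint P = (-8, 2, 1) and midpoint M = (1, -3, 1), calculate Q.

Q = 2M - P
  = (2·1 - (-8), 2·(-3) - 2, 2·1 - 1)
  = (2 + 8, -6 - 2, 2 - 1)
  = (10, -8, 1)

(10, -8, 1)


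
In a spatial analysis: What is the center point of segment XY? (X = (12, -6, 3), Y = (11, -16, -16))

M = ((x₁+x₂)/2, (y₁+y₂)/2, (z₁+z₂)/2)
  = ((12 + 11)/2, (-6 - 16)/2, (3 - 16)/2)
  = (23/2, -22/2, -13/2)
  = (11.5, -11, -6.5)

(11.5, -11, -6.5)


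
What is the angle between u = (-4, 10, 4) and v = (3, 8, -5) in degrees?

u·v = (-4)·3 + 10·8 + 4·(-5) = -12 + 80 - 20 = 48
|u| = √((-4)² + 10² + 4²) = √132 ≈ 11.49
|v| = √(3² + 8² + (-5)²) = √98 ≈ 9.899
cos θ = (u·v)/(|u||v|) = 48/(11.49·9.899) ≈ 0.422
θ = arccos(0.422) ≈ 65.04°

65.04°


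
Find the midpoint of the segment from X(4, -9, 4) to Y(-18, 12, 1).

M = ((x₁+x₂)/2, (y₁+y₂)/2, (z₁+z₂)/2)
  = ((4 - 18)/2, (-9 + 12)/2, (4 + 1)/2)
  = (-14/2, 3/2, 5/2)
  = (-7, 1.5, 2.5)

(-7, 1.5, 2.5)


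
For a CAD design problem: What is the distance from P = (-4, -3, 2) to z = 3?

distance = |a·x₀ + b·y₀ + c·z₀ - d| / √(a² + b² + c²)
  = |0·(-4) + 0·(-3) + 1·2 - 3| / √(0² + 0² + 1²)
  = |0 + 0 + 2 - 3| / √(0 + 0 + 1)
  = |-1| / √1
  = 1 / 1
  ≈ 1

1


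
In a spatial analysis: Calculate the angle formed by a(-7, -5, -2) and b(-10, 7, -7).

a·b = (-7)·(-10) + (-5)·7 + (-2)·(-7) = 70 - 35 + 14 = 49
|a| = √((-7)² + (-5)² + (-2)²) = √78 ≈ 8.832
|b| = √((-10)² + 7² + (-7)²) = √198 ≈ 14.07
cos θ = (a·b)/(|a||b|) = 49/(8.832·14.07) ≈ 0.3943
θ = arccos(0.3943) ≈ 66.78°

66.78°


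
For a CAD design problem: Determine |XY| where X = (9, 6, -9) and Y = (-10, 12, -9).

d = √[(x₂-x₁)² + (y₂-y₁)² + (z₂-z₁)²]
  = √[(-19)² + 6² + 0²]
  = √[361 + 36 + 0]
  = √397
  ≈ 19.92

19.92


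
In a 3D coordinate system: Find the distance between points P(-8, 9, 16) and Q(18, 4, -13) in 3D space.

d = √[(x₂-x₁)² + (y₂-y₁)² + (z₂-z₁)²]
  = √[26² + (-5)² + (-29)²]
  = √[676 + 25 + 841]
  = √1542
  ≈ 39.27

39.27


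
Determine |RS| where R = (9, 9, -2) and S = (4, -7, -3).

d = √[(x₂-x₁)² + (y₂-y₁)² + (z₂-z₁)²]
  = √[(-5)² + (-16)² + (-1)²]
  = √[25 + 256 + 1]
  = √282
  ≈ 16.79

16.79


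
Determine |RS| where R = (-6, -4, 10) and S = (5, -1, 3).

d = √[(x₂-x₁)² + (y₂-y₁)² + (z₂-z₁)²]
  = √[11² + 3² + (-7)²]
  = √[121 + 9 + 49]
  = √179
  ≈ 13.38

13.38


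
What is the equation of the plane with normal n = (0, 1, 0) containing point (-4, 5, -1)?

The plane through P with normal n = (a, b, c) satisfies n·(r - P) = 0,
i.e. ax + by + cz = a·x₀ + b·y₀ + c·z₀.
d = 0·(-4) + 1·5 + 0·(-1)
  = 0 + 5 + 0
  = 5
Equation: y = 5

y = 5


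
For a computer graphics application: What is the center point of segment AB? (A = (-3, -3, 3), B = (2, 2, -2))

M = ((x₁+x₂)/2, (y₁+y₂)/2, (z₁+z₂)/2)
  = ((-3 + 2)/2, (-3 + 2)/2, (3 - 2)/2)
  = (-1/2, -1/2, 1/2)
  = (-0.5, -0.5, 0.5)

(-0.5, -0.5, 0.5)


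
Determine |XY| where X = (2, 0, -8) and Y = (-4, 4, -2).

d = √[(x₂-x₁)² + (y₂-y₁)² + (z₂-z₁)²]
  = √[(-6)² + 4² + 6²]
  = √[36 + 16 + 36]
  = √88
  ≈ 9.381

9.381


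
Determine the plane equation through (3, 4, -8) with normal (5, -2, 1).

The plane through P with normal n = (a, b, c) satisfies n·(r - P) = 0,
i.e. ax + by + cz = a·x₀ + b·y₀ + c·z₀.
d = 5·3 + (-2)·4 + 1·(-8)
  = 15 - 8 - 8
  = -1
Equation: 5x - 2y + z = -1

5x - 2y + z = -1


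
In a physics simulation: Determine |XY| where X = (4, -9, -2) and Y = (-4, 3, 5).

d = √[(x₂-x₁)² + (y₂-y₁)² + (z₂-z₁)²]
  = √[(-8)² + 12² + 7²]
  = √[64 + 144 + 49]
  = √257
  ≈ 16.03

16.03


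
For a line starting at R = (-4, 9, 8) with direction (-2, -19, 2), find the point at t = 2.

P(t) = R + t·d
  = (-4 + (-2)·2, 9 + (-19)·2, 8 + 2·2)
  = (-4 - 4, 9 - 38, 8 + 4)
  = (-8, -29, 12)

(-8, -29, 12)


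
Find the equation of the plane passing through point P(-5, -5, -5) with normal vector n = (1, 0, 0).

The plane through P with normal n = (a, b, c) satisfies n·(r - P) = 0,
i.e. ax + by + cz = a·x₀ + b·y₀ + c·z₀.
d = 1·(-5) + 0·(-5) + 0·(-5)
  = -5 + 0 + 0
  = -5
Equation: x = -5

x = -5


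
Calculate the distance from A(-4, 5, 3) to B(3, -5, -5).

d = √[(x₂-x₁)² + (y₂-y₁)² + (z₂-z₁)²]
  = √[7² + (-10)² + (-8)²]
  = √[49 + 100 + 64]
  = √213
  ≈ 14.59

14.59


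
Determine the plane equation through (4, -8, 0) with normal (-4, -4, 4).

The plane through P with normal n = (a, b, c) satisfies n·(r - P) = 0,
i.e. ax + by + cz = a·x₀ + b·y₀ + c·z₀.
d = (-4)·4 + (-4)·(-8) + 4·0
  = -16 + 32 + 0
  = 16
Equation: -4x - 4y + 4z = 16

-4x - 4y + 4z = 16


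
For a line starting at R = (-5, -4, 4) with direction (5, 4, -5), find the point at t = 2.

P(t) = R + t·d
  = (-5 + 5·2, -4 + 4·2, 4 + (-5)·2)
  = (-5 + 10, -4 + 8, 4 - 10)
  = (5, 4, -6)

(5, 4, -6)


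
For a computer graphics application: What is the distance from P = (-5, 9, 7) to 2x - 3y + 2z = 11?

distance = |a·x₀ + b·y₀ + c·z₀ - d| / √(a² + b² + c²)
  = |2·(-5) + (-3)·9 + 2·7 - 11| / √(2² + (-3)² + 2²)
  = |-10 - 27 + 14 - 11| / √(4 + 9 + 4)
  = |-34| / √17
  = 34 / 4.123
  ≈ 8.246

8.246


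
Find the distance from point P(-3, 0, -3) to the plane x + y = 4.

distance = |a·x₀ + b·y₀ + c·z₀ - d| / √(a² + b² + c²)
  = |1·(-3) + 1·0 + 0·(-3) - 4| / √(1² + 1² + 0²)
  = |-3 + 0 + 0 - 4| / √(1 + 1 + 0)
  = |-7| / √2
  = 7 / 1.414
  ≈ 4.95

4.95


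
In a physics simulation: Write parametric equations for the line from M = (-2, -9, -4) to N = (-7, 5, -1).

Direction vector d = N - M = (-7 + 2, 5 + 9, -1 + 4) = (-5, 14, 3)
Parametric form r = M + t·d:
x = -2 - 5t, y = -9 + 14t, z = -4 + 3t

x = -2 - 5t, y = -9 + 14t, z = -4 + 3t


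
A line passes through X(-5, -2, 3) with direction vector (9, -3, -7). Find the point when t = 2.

P(t) = X + t·d
  = (-5 + 9·2, -2 + (-3)·2, 3 + (-7)·2)
  = (-5 + 18, -2 - 6, 3 - 14)
  = (13, -8, -11)

(13, -8, -11)


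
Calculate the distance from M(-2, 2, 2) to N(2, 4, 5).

d = √[(x₂-x₁)² + (y₂-y₁)² + (z₂-z₁)²]
  = √[4² + 2² + 3²]
  = √[16 + 4 + 9]
  = √29
  ≈ 5.385

5.385


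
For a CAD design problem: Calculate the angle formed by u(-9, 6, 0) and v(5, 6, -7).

u·v = (-9)·5 + 6·6 + 0·(-7) = -45 + 36 + 0 = -9
|u| = √((-9)² + 6² + 0²) = √117 ≈ 10.82
|v| = √(5² + 6² + (-7)²) = √110 ≈ 10.49
cos θ = (u·v)/(|u||v|) = -9/(10.82·10.49) ≈ -0.07933
θ = arccos(-0.07933) ≈ 94.55°

94.55°


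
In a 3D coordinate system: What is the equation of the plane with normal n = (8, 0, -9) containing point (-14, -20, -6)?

The plane through P with normal n = (a, b, c) satisfies n·(r - P) = 0,
i.e. ax + by + cz = a·x₀ + b·y₀ + c·z₀.
d = 8·(-14) + 0·(-20) + (-9)·(-6)
  = -112 + 0 + 54
  = -58
Equation: 8x - 9z = -58

8x - 9z = -58


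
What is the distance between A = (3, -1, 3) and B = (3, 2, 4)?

d = √[(x₂-x₁)² + (y₂-y₁)² + (z₂-z₁)²]
  = √[0² + 3² + 1²]
  = √[0 + 9 + 1]
  = √10
  ≈ 3.162

3.162


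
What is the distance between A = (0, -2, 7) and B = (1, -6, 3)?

d = √[(x₂-x₁)² + (y₂-y₁)² + (z₂-z₁)²]
  = √[1² + (-4)² + (-4)²]
  = √[1 + 16 + 16]
  = √33
  ≈ 5.745

5.745


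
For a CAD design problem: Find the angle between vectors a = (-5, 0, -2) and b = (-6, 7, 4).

a·b = (-5)·(-6) + 0·7 + (-2)·4 = 30 + 0 - 8 = 22
|a| = √((-5)² + 0² + (-2)²) = √29 ≈ 5.385
|b| = √((-6)² + 7² + 4²) = √101 ≈ 10.05
cos θ = (a·b)/(|a||b|) = 22/(5.385·10.05) ≈ 0.4065
θ = arccos(0.4065) ≈ 66.01°

66.01°


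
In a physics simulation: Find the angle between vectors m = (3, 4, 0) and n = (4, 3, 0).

m·n = 3·4 + 4·3 + 0·0 = 12 + 12 + 0 = 24
|m| = √(3² + 4² + 0²) = √25 ≈ 5
|n| = √(4² + 3² + 0²) = √25 ≈ 5
cos θ = (m·n)/(|m||n|) = 24/(5·5) ≈ 0.96
θ = arccos(0.96) ≈ 16.26°

16.26°


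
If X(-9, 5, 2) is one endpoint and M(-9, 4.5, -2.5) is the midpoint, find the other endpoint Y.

Y = 2M - X
  = (2·(-9) - (-9), 2·4.5 - 5, 2·(-2.5) - 2)
  = (-18 + 9, 9 - 5, -5 - 2)
  = (-9, 4, -7)

(-9, 4, -7)


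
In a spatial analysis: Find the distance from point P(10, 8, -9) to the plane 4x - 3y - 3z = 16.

distance = |a·x₀ + b·y₀ + c·z₀ - d| / √(a² + b² + c²)
  = |4·10 + (-3)·8 + (-3)·(-9) - 16| / √(4² + (-3)² + (-3)²)
  = |40 - 24 + 27 - 16| / √(16 + 9 + 9)
  = |27| / √34
  = 27 / 5.831
  ≈ 4.63

4.63


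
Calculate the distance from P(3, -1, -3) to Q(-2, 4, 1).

d = √[(x₂-x₁)² + (y₂-y₁)² + (z₂-z₁)²]
  = √[(-5)² + 5² + 4²]
  = √[25 + 25 + 16]
  = √66
  ≈ 8.124

8.124


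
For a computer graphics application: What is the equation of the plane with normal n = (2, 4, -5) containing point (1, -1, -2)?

The plane through P with normal n = (a, b, c) satisfies n·(r - P) = 0,
i.e. ax + by + cz = a·x₀ + b·y₀ + c·z₀.
d = 2·1 + 4·(-1) + (-5)·(-2)
  = 2 - 4 + 10
  = 8
Equation: 2x + 4y - 5z = 8

2x + 4y - 5z = 8


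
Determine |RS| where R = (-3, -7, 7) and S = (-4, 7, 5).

d = √[(x₂-x₁)² + (y₂-y₁)² + (z₂-z₁)²]
  = √[(-1)² + 14² + (-2)²]
  = √[1 + 196 + 4]
  = √201
  ≈ 14.18

14.18


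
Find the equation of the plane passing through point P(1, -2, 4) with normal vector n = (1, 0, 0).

The plane through P with normal n = (a, b, c) satisfies n·(r - P) = 0,
i.e. ax + by + cz = a·x₀ + b·y₀ + c·z₀.
d = 1·1 + 0·(-2) + 0·4
  = 1 + 0 + 0
  = 1
Equation: x = 1

x = 1


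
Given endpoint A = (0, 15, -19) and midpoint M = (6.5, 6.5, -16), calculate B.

B = 2M - A
  = (2·6.5 - 0, 2·6.5 - 15, 2·(-16) - (-19))
  = (13 + 0, 13 - 15, -32 + 19)
  = (13, -2, -13)

(13, -2, -13)


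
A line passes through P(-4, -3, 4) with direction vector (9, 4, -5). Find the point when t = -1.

P(t) = P + t·d
  = (-4 + 9·(-1), -3 + 4·(-1), 4 + (-5)·(-1))
  = (-4 - 9, -3 - 4, 4 + 5)
  = (-13, -7, 9)

(-13, -7, 9)


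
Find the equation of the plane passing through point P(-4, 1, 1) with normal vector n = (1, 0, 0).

The plane through P with normal n = (a, b, c) satisfies n·(r - P) = 0,
i.e. ax + by + cz = a·x₀ + b·y₀ + c·z₀.
d = 1·(-4) + 0·1 + 0·1
  = -4 + 0 + 0
  = -4
Equation: x = -4

x = -4


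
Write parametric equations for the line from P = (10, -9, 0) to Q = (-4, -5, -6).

Direction vector d = Q - P = (-4 - 10, -5 + 9, -6 + 0) = (-14, 4, -6)
Parametric form r = P + t·d:
x = 10 - 14t, y = -9 + 4t, z = 0 - 6t

x = 10 - 14t, y = -9 + 4t, z = 0 - 6t


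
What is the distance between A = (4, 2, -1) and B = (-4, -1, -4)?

d = √[(x₂-x₁)² + (y₂-y₁)² + (z₂-z₁)²]
  = √[(-8)² + (-3)² + (-3)²]
  = √[64 + 9 + 9]
  = √82
  ≈ 9.055

9.055


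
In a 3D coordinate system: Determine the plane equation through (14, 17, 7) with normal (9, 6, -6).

The plane through P with normal n = (a, b, c) satisfies n·(r - P) = 0,
i.e. ax + by + cz = a·x₀ + b·y₀ + c·z₀.
d = 9·14 + 6·17 + (-6)·7
  = 126 + 102 - 42
  = 186
Equation: 9x + 6y - 6z = 186

9x + 6y - 6z = 186


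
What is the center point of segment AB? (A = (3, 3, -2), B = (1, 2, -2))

M = ((x₁+x₂)/2, (y₁+y₂)/2, (z₁+z₂)/2)
  = ((3 + 1)/2, (3 + 2)/2, (-2 - 2)/2)
  = (4/2, 5/2, -4/2)
  = (2, 2.5, -2)

(2, 2.5, -2)


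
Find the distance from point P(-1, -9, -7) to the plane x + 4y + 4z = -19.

distance = |a·x₀ + b·y₀ + c·z₀ - d| / √(a² + b² + c²)
  = |1·(-1) + 4·(-9) + 4·(-7) - (-19)| / √(1² + 4² + 4²)
  = |-1 - 36 - 28 + 19| / √(1 + 16 + 16)
  = |-46| / √33
  = 46 / 5.745
  ≈ 8.008

8.008


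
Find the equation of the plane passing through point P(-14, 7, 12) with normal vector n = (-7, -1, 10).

The plane through P with normal n = (a, b, c) satisfies n·(r - P) = 0,
i.e. ax + by + cz = a·x₀ + b·y₀ + c·z₀.
d = (-7)·(-14) + (-1)·7 + 10·12
  = 98 - 7 + 120
  = 211
Equation: -7x - y + 10z = 211

-7x - y + 10z = 211
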